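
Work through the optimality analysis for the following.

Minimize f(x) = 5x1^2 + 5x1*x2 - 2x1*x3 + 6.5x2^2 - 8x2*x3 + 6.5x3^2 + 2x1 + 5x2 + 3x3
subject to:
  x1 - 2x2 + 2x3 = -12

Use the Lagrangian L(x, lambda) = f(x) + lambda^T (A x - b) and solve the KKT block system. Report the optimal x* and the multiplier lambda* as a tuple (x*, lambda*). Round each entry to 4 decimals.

Form the Lagrangian:
  L(x, lambda) = (1/2) x^T Q x + c^T x + lambda^T (A x - b)
Stationarity (grad_x L = 0): Q x + c + A^T lambda = 0.
Primal feasibility: A x = b.

This gives the KKT block system:
  [ Q   A^T ] [ x     ]   [-c ]
  [ A    0  ] [ lambda ] = [ b ]

Solving the linear system:
  x*      = (-3.4548, 2.3727, -1.8998)
  lambda* = (16.8851)
  f(x*)   = 100.9376

x* = (-3.4548, 2.3727, -1.8998), lambda* = (16.8851)


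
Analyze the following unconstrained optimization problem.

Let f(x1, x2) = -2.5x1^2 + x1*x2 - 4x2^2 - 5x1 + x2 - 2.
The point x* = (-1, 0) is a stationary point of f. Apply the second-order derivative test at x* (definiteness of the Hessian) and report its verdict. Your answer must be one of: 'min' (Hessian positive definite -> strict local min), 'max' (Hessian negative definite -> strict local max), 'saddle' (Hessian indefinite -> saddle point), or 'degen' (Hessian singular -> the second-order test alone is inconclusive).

Compute the Hessian H = grad^2 f:
  H = [[-5, 1], [1, -8]]
Verify stationarity: grad f(x*) = H x* + g = (0, 0).
Eigenvalues of H: -8.3028, -4.6972.
Both eigenvalues < 0, so H is negative definite -> x* is a strict local max.

max


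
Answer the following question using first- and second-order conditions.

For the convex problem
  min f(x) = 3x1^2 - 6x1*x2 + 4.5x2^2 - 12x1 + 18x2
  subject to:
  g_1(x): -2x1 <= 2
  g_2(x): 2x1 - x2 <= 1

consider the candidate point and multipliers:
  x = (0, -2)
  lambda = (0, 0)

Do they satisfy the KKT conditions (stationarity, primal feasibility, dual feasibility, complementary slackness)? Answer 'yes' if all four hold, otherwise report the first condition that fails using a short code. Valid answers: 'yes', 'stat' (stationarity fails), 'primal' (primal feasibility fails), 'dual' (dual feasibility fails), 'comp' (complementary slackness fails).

Gradient of f: grad f(x) = Q x + c = (0, 0)
Constraint values g_i(x) = a_i^T x - b_i:
  g_1((0, -2)) = -2
  g_2((0, -2)) = 1
Stationarity residual: grad f(x) + sum_i lambda_i a_i = (0, 0)
  -> stationarity OK
Primal feasibility (all g_i <= 0): FAILS
Dual feasibility (all lambda_i >= 0): OK
Complementary slackness (lambda_i * g_i(x) = 0 for all i): OK

Verdict: the first failing condition is primal_feasibility -> primal.

primal


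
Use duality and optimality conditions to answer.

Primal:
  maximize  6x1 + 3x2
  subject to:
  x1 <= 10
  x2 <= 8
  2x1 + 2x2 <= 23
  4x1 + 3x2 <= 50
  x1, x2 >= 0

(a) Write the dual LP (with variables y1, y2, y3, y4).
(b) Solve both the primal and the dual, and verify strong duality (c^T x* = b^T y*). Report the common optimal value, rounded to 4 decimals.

The standard primal-dual pair for 'max c^T x s.t. A x <= b, x >= 0' is:
  Dual:  min b^T y  s.t.  A^T y >= c,  y >= 0.

So the dual LP is:
  minimize  10y1 + 8y2 + 23y3 + 50y4
  subject to:
    y1 + 2y3 + 4y4 >= 6
    y2 + 2y3 + 3y4 >= 3
    y1, y2, y3, y4 >= 0

Solving the primal: x* = (10, 1.5).
  primal value c^T x* = 64.5.
Solving the dual: y* = (3, 0, 1.5, 0).
  dual value b^T y* = 64.5.
Strong duality: c^T x* = b^T y*. Confirmed.

64.5


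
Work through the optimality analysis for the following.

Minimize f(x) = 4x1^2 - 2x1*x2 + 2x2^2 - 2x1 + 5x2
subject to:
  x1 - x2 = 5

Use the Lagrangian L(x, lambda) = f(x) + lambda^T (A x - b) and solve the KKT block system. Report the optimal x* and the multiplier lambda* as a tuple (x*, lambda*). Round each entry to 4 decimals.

Form the Lagrangian:
  L(x, lambda) = (1/2) x^T Q x + c^T x + lambda^T (A x - b)
Stationarity (grad_x L = 0): Q x + c + A^T lambda = 0.
Primal feasibility: A x = b.

This gives the KKT block system:
  [ Q   A^T ] [ x     ]   [-c ]
  [ A    0  ] [ lambda ] = [ b ]

Solving the linear system:
  x*      = (0.875, -4.125)
  lambda* = (-13.25)
  f(x*)   = 21.9375

x* = (0.875, -4.125), lambda* = (-13.25)


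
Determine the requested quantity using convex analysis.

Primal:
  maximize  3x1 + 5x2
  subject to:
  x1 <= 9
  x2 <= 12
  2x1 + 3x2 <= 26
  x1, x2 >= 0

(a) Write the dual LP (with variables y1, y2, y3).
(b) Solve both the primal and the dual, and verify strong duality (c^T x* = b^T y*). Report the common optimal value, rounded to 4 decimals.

The standard primal-dual pair for 'max c^T x s.t. A x <= b, x >= 0' is:
  Dual:  min b^T y  s.t.  A^T y >= c,  y >= 0.

So the dual LP is:
  minimize  9y1 + 12y2 + 26y3
  subject to:
    y1 + 2y3 >= 3
    y2 + 3y3 >= 5
    y1, y2, y3 >= 0

Solving the primal: x* = (0, 8.6667).
  primal value c^T x* = 43.3333.
Solving the dual: y* = (0, 0, 1.6667).
  dual value b^T y* = 43.3333.
Strong duality: c^T x* = b^T y*. Confirmed.

43.3333


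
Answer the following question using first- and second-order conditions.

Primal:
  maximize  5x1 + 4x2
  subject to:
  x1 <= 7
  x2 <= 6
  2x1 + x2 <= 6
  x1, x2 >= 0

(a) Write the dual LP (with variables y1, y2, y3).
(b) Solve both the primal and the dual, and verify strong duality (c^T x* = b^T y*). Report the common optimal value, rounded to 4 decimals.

The standard primal-dual pair for 'max c^T x s.t. A x <= b, x >= 0' is:
  Dual:  min b^T y  s.t.  A^T y >= c,  y >= 0.

So the dual LP is:
  minimize  7y1 + 6y2 + 6y3
  subject to:
    y1 + 2y3 >= 5
    y2 + y3 >= 4
    y1, y2, y3 >= 0

Solving the primal: x* = (0, 6).
  primal value c^T x* = 24.
Solving the dual: y* = (0, 1.5, 2.5).
  dual value b^T y* = 24.
Strong duality: c^T x* = b^T y*. Confirmed.

24


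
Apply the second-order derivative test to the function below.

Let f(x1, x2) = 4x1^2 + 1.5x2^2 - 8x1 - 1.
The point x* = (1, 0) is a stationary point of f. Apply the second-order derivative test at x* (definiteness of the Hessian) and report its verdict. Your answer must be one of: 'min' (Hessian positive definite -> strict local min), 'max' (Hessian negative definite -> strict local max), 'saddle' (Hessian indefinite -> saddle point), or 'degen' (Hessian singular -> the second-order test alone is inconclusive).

Compute the Hessian H = grad^2 f:
  H = [[8, 0], [0, 3]]
Verify stationarity: grad f(x*) = H x* + g = (0, 0).
Eigenvalues of H: 3, 8.
Both eigenvalues > 0, so H is positive definite -> x* is a strict local min.

min


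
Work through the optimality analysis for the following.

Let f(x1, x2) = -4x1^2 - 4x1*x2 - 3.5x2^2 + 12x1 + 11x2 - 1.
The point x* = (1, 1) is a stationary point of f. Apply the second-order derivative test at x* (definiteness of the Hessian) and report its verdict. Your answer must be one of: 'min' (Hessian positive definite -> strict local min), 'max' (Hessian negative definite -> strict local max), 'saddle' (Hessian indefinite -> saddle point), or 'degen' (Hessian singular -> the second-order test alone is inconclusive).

Compute the Hessian H = grad^2 f:
  H = [[-8, -4], [-4, -7]]
Verify stationarity: grad f(x*) = H x* + g = (0, 0).
Eigenvalues of H: -11.5311, -3.4689.
Both eigenvalues < 0, so H is negative definite -> x* is a strict local max.

max


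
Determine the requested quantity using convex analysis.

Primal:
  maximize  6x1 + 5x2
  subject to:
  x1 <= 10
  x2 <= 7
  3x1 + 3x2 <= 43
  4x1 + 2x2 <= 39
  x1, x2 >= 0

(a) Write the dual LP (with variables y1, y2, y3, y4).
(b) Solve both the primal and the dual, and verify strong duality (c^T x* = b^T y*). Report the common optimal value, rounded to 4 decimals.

The standard primal-dual pair for 'max c^T x s.t. A x <= b, x >= 0' is:
  Dual:  min b^T y  s.t.  A^T y >= c,  y >= 0.

So the dual LP is:
  minimize  10y1 + 7y2 + 43y3 + 39y4
  subject to:
    y1 + 3y3 + 4y4 >= 6
    y2 + 3y3 + 2y4 >= 5
    y1, y2, y3, y4 >= 0

Solving the primal: x* = (6.25, 7).
  primal value c^T x* = 72.5.
Solving the dual: y* = (0, 2, 0, 1.5).
  dual value b^T y* = 72.5.
Strong duality: c^T x* = b^T y*. Confirmed.

72.5


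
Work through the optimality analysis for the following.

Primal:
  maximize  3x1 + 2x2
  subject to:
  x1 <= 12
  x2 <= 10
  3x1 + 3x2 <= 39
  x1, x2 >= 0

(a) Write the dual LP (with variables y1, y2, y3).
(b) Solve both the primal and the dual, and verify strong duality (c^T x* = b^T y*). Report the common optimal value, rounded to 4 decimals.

The standard primal-dual pair for 'max c^T x s.t. A x <= b, x >= 0' is:
  Dual:  min b^T y  s.t.  A^T y >= c,  y >= 0.

So the dual LP is:
  minimize  12y1 + 10y2 + 39y3
  subject to:
    y1 + 3y3 >= 3
    y2 + 3y3 >= 2
    y1, y2, y3 >= 0

Solving the primal: x* = (12, 1).
  primal value c^T x* = 38.
Solving the dual: y* = (1, 0, 0.6667).
  dual value b^T y* = 38.
Strong duality: c^T x* = b^T y*. Confirmed.

38


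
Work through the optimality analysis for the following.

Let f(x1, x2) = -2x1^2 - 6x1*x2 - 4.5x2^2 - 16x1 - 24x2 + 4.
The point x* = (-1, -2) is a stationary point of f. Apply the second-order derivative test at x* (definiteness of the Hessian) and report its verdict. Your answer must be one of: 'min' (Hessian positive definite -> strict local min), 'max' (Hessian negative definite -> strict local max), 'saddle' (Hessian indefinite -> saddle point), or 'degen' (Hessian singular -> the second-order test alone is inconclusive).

Compute the Hessian H = grad^2 f:
  H = [[-4, -6], [-6, -9]]
Verify stationarity: grad f(x*) = H x* + g = (0, 0).
Eigenvalues of H: -13, 0.
H has a zero eigenvalue (singular; negative semidefinite but not definite), so H is neither positive definite, negative definite, nor indefinite. The second-order test alone is inconclusive -> degen.
(Indeed, f is constant along the null direction of H through x*, so x* is not a strict local extremum.)

degen


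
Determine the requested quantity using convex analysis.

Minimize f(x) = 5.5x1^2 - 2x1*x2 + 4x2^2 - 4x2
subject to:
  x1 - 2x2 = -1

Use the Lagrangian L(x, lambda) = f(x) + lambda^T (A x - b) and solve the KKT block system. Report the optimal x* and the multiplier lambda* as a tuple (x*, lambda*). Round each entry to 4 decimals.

Form the Lagrangian:
  L(x, lambda) = (1/2) x^T Q x + c^T x + lambda^T (A x - b)
Stationarity (grad_x L = 0): Q x + c + A^T lambda = 0.
Primal feasibility: A x = b.

This gives the KKT block system:
  [ Q   A^T ] [ x     ]   [-c ]
  [ A    0  ] [ lambda ] = [ b ]

Solving the linear system:
  x*      = (0.0909, 0.5455)
  lambda* = (0.0909)
  f(x*)   = -1.0455

x* = (0.0909, 0.5455), lambda* = (0.0909)


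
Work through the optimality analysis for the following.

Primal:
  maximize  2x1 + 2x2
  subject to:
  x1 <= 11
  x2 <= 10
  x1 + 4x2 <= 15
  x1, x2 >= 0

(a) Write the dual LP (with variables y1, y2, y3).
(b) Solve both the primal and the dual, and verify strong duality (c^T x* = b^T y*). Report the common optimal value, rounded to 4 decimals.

The standard primal-dual pair for 'max c^T x s.t. A x <= b, x >= 0' is:
  Dual:  min b^T y  s.t.  A^T y >= c,  y >= 0.

So the dual LP is:
  minimize  11y1 + 10y2 + 15y3
  subject to:
    y1 + y3 >= 2
    y2 + 4y3 >= 2
    y1, y2, y3 >= 0

Solving the primal: x* = (11, 1).
  primal value c^T x* = 24.
Solving the dual: y* = (1.5, 0, 0.5).
  dual value b^T y* = 24.
Strong duality: c^T x* = b^T y*. Confirmed.

24


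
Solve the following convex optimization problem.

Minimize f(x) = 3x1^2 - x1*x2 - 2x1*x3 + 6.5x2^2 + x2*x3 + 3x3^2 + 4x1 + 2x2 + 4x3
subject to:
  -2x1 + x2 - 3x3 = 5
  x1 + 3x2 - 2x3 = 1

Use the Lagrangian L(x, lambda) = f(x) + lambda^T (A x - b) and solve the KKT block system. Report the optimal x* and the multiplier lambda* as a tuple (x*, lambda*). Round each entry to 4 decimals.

Form the Lagrangian:
  L(x, lambda) = (1/2) x^T Q x + c^T x + lambda^T (A x - b)
Stationarity (grad_x L = 0): Q x + c + A^T lambda = 0.
Primal feasibility: A x = b.

This gives the KKT block system:
  [ Q   A^T ] [ x     ]   [-c ]
  [ A    0  ] [ lambda ] = [ b ]

Solving the linear system:
  x*      = (-0.9394, -0.0606, -1.0606)
  lambda* = (0.0779, -0.3896)
  f(x*)   = -4.0606

x* = (-0.9394, -0.0606, -1.0606), lambda* = (0.0779, -0.3896)


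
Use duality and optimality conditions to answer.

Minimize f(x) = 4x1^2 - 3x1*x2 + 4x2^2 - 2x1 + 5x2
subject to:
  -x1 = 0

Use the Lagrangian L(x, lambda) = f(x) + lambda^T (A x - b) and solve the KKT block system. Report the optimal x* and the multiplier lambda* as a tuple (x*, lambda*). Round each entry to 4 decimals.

Form the Lagrangian:
  L(x, lambda) = (1/2) x^T Q x + c^T x + lambda^T (A x - b)
Stationarity (grad_x L = 0): Q x + c + A^T lambda = 0.
Primal feasibility: A x = b.

This gives the KKT block system:
  [ Q   A^T ] [ x     ]   [-c ]
  [ A    0  ] [ lambda ] = [ b ]

Solving the linear system:
  x*      = (0, -0.625)
  lambda* = (-0.125)
  f(x*)   = -1.5625

x* = (0, -0.625), lambda* = (-0.125)


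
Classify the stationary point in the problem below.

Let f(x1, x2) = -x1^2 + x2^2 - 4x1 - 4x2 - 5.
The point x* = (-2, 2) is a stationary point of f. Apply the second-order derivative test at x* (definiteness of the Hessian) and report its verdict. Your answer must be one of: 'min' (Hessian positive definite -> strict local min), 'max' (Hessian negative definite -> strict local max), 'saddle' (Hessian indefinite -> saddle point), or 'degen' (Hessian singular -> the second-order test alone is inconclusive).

Compute the Hessian H = grad^2 f:
  H = [[-2, 0], [0, 2]]
Verify stationarity: grad f(x*) = H x* + g = (0, 0).
Eigenvalues of H: -2, 2.
Eigenvalues have mixed signs, so H is indefinite -> x* is a saddle point.

saddle


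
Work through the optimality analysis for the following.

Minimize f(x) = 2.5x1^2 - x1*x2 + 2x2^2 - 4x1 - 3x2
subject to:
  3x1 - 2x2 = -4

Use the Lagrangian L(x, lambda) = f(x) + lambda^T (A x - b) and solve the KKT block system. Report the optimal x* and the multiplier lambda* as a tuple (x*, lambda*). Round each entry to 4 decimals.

Form the Lagrangian:
  L(x, lambda) = (1/2) x^T Q x + c^T x + lambda^T (A x - b)
Stationarity (grad_x L = 0): Q x + c + A^T lambda = 0.
Primal feasibility: A x = b.

This gives the KKT block system:
  [ Q   A^T ] [ x     ]   [-c ]
  [ A    0  ] [ lambda ] = [ b ]

Solving the linear system:
  x*      = (-0.1364, 1.7955)
  lambda* = (2.1591)
  f(x*)   = 1.8977

x* = (-0.1364, 1.7955), lambda* = (2.1591)


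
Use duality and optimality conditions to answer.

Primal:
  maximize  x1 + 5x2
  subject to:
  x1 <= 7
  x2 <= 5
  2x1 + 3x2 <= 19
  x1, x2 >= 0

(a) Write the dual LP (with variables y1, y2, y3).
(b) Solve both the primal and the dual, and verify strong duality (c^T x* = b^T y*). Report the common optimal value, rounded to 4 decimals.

The standard primal-dual pair for 'max c^T x s.t. A x <= b, x >= 0' is:
  Dual:  min b^T y  s.t.  A^T y >= c,  y >= 0.

So the dual LP is:
  minimize  7y1 + 5y2 + 19y3
  subject to:
    y1 + 2y3 >= 1
    y2 + 3y3 >= 5
    y1, y2, y3 >= 0

Solving the primal: x* = (2, 5).
  primal value c^T x* = 27.
Solving the dual: y* = (0, 3.5, 0.5).
  dual value b^T y* = 27.
Strong duality: c^T x* = b^T y*. Confirmed.

27


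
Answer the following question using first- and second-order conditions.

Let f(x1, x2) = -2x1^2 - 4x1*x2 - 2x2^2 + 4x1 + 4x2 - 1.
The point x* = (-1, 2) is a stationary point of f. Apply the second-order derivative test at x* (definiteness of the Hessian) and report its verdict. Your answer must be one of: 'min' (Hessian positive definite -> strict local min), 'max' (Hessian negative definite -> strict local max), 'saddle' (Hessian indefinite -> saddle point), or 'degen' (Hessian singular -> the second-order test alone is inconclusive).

Compute the Hessian H = grad^2 f:
  H = [[-4, -4], [-4, -4]]
Verify stationarity: grad f(x*) = H x* + g = (0, 0).
Eigenvalues of H: -8, 0.
H has a zero eigenvalue (singular; negative semidefinite but not definite), so H is neither positive definite, negative definite, nor indefinite. The second-order test alone is inconclusive -> degen.
(Indeed, f is constant along the null direction of H through x*, so x* is not a strict local extremum.)

degen


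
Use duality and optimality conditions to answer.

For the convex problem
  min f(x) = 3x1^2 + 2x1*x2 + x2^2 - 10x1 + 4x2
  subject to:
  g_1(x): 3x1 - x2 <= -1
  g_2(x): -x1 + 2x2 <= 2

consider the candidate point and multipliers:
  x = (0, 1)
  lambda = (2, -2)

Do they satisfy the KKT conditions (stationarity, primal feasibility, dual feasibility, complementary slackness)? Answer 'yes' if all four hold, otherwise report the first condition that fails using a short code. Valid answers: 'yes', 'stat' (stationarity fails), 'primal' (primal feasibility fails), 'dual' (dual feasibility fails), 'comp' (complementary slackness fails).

Gradient of f: grad f(x) = Q x + c = (-8, 6)
Constraint values g_i(x) = a_i^T x - b_i:
  g_1((0, 1)) = 0
  g_2((0, 1)) = 0
Stationarity residual: grad f(x) + sum_i lambda_i a_i = (0, 0)
  -> stationarity OK
Primal feasibility (all g_i <= 0): OK
Dual feasibility (all lambda_i >= 0): FAILS
Complementary slackness (lambda_i * g_i(x) = 0 for all i): OK

Verdict: the first failing condition is dual_feasibility -> dual.

dual


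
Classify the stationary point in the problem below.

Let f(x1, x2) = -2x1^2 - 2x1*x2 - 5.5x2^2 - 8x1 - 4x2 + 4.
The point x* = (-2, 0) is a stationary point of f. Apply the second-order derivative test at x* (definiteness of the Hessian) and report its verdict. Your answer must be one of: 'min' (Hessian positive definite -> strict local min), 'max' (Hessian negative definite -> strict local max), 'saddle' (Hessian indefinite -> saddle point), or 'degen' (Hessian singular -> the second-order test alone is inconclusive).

Compute the Hessian H = grad^2 f:
  H = [[-4, -2], [-2, -11]]
Verify stationarity: grad f(x*) = H x* + g = (0, 0).
Eigenvalues of H: -11.5311, -3.4689.
Both eigenvalues < 0, so H is negative definite -> x* is a strict local max.

max


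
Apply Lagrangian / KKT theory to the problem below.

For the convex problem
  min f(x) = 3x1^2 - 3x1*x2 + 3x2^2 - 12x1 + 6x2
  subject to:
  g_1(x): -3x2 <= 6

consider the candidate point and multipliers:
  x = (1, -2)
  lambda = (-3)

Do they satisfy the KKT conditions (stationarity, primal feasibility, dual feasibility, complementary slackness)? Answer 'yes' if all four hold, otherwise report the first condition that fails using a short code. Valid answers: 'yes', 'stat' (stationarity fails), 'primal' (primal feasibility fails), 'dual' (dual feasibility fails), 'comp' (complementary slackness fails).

Gradient of f: grad f(x) = Q x + c = (0, -9)
Constraint values g_i(x) = a_i^T x - b_i:
  g_1((1, -2)) = 0
Stationarity residual: grad f(x) + sum_i lambda_i a_i = (0, 0)
  -> stationarity OK
Primal feasibility (all g_i <= 0): OK
Dual feasibility (all lambda_i >= 0): FAILS
Complementary slackness (lambda_i * g_i(x) = 0 for all i): OK

Verdict: the first failing condition is dual_feasibility -> dual.

dual


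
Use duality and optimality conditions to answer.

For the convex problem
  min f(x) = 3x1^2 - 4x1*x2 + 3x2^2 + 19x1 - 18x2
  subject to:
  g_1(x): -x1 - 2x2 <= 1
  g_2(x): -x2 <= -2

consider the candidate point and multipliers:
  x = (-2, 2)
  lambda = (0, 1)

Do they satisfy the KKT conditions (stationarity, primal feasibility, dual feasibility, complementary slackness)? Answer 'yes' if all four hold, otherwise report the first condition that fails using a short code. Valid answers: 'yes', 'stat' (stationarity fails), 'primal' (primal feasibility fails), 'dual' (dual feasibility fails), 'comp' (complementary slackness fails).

Gradient of f: grad f(x) = Q x + c = (-1, 2)
Constraint values g_i(x) = a_i^T x - b_i:
  g_1((-2, 2)) = -3
  g_2((-2, 2)) = 0
Stationarity residual: grad f(x) + sum_i lambda_i a_i = (-1, 1)
  -> stationarity FAILS
Primal feasibility (all g_i <= 0): OK
Dual feasibility (all lambda_i >= 0): OK
Complementary slackness (lambda_i * g_i(x) = 0 for all i): OK

Verdict: the first failing condition is stationarity -> stat.

stat


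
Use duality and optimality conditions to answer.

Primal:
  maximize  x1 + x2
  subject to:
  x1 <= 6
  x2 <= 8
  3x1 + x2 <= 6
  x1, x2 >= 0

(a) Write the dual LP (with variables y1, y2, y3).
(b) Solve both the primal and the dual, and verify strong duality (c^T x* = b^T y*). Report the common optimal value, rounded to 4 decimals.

The standard primal-dual pair for 'max c^T x s.t. A x <= b, x >= 0' is:
  Dual:  min b^T y  s.t.  A^T y >= c,  y >= 0.

So the dual LP is:
  minimize  6y1 + 8y2 + 6y3
  subject to:
    y1 + 3y3 >= 1
    y2 + y3 >= 1
    y1, y2, y3 >= 0

Solving the primal: x* = (0, 6).
  primal value c^T x* = 6.
Solving the dual: y* = (0, 0, 1).
  dual value b^T y* = 6.
Strong duality: c^T x* = b^T y*. Confirmed.

6


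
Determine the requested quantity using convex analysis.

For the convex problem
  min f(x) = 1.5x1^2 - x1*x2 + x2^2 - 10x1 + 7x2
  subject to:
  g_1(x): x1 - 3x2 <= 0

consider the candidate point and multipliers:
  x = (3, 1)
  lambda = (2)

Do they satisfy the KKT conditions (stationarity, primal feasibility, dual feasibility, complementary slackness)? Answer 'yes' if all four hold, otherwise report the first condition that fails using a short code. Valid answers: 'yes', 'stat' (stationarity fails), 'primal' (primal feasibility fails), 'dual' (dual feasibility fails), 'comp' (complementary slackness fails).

Gradient of f: grad f(x) = Q x + c = (-2, 6)
Constraint values g_i(x) = a_i^T x - b_i:
  g_1((3, 1)) = 0
Stationarity residual: grad f(x) + sum_i lambda_i a_i = (0, 0)
  -> stationarity OK
Primal feasibility (all g_i <= 0): OK
Dual feasibility (all lambda_i >= 0): OK
Complementary slackness (lambda_i * g_i(x) = 0 for all i): OK

Verdict: yes, KKT holds.

yes


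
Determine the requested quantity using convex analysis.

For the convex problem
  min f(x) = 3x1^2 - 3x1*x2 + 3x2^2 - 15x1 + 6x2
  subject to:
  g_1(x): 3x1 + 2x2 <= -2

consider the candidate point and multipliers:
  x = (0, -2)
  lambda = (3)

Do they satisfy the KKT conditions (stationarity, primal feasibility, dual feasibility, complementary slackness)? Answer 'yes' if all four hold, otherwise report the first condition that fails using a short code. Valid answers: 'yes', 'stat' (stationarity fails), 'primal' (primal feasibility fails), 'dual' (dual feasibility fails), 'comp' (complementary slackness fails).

Gradient of f: grad f(x) = Q x + c = (-9, -6)
Constraint values g_i(x) = a_i^T x - b_i:
  g_1((0, -2)) = -2
Stationarity residual: grad f(x) + sum_i lambda_i a_i = (0, 0)
  -> stationarity OK
Primal feasibility (all g_i <= 0): OK
Dual feasibility (all lambda_i >= 0): OK
Complementary slackness (lambda_i * g_i(x) = 0 for all i): FAILS

Verdict: the first failing condition is complementary_slackness -> comp.

comp


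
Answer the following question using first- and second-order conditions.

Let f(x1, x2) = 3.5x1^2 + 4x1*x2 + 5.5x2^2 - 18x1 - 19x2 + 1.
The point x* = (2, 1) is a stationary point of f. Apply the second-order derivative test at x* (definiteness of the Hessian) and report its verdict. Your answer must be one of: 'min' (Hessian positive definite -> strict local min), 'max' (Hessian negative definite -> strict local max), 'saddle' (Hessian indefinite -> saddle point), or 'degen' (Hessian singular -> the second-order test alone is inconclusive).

Compute the Hessian H = grad^2 f:
  H = [[7, 4], [4, 11]]
Verify stationarity: grad f(x*) = H x* + g = (0, 0).
Eigenvalues of H: 4.5279, 13.4721.
Both eigenvalues > 0, so H is positive definite -> x* is a strict local min.

min


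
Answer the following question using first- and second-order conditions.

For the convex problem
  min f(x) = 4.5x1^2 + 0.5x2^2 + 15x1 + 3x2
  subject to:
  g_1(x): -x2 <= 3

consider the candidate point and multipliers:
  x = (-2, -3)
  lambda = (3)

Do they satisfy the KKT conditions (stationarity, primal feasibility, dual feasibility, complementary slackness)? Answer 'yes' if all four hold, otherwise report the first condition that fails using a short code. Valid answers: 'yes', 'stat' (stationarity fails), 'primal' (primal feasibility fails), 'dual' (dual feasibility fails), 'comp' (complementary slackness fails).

Gradient of f: grad f(x) = Q x + c = (-3, 0)
Constraint values g_i(x) = a_i^T x - b_i:
  g_1((-2, -3)) = 0
Stationarity residual: grad f(x) + sum_i lambda_i a_i = (-3, -3)
  -> stationarity FAILS
Primal feasibility (all g_i <= 0): OK
Dual feasibility (all lambda_i >= 0): OK
Complementary slackness (lambda_i * g_i(x) = 0 for all i): OK

Verdict: the first failing condition is stationarity -> stat.

stat


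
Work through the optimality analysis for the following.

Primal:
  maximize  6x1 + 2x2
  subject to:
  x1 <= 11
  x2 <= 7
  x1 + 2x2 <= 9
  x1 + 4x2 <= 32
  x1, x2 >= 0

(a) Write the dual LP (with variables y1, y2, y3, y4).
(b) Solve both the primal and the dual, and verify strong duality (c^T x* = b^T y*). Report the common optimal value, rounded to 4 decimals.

The standard primal-dual pair for 'max c^T x s.t. A x <= b, x >= 0' is:
  Dual:  min b^T y  s.t.  A^T y >= c,  y >= 0.

So the dual LP is:
  minimize  11y1 + 7y2 + 9y3 + 32y4
  subject to:
    y1 + y3 + y4 >= 6
    y2 + 2y3 + 4y4 >= 2
    y1, y2, y3, y4 >= 0

Solving the primal: x* = (9, 0).
  primal value c^T x* = 54.
Solving the dual: y* = (0, 0, 6, 0).
  dual value b^T y* = 54.
Strong duality: c^T x* = b^T y*. Confirmed.

54


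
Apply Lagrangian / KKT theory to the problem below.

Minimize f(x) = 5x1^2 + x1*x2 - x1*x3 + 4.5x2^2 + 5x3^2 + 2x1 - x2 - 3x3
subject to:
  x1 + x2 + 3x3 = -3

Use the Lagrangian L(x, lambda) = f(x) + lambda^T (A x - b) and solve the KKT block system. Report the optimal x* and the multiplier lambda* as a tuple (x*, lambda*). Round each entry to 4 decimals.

Form the Lagrangian:
  L(x, lambda) = (1/2) x^T Q x + c^T x + lambda^T (A x - b)
Stationarity (grad_x L = 0): Q x + c + A^T lambda = 0.
Primal feasibility: A x = b.

This gives the KKT block system:
  [ Q   A^T ] [ x     ]   [-c ]
  [ A    0  ] [ lambda ] = [ b ]

Solving the linear system:
  x*      = (-0.5835, -0.1886, -0.7426)
  lambda* = (3.2809)
  f(x*)   = 5.5462

x* = (-0.5835, -0.1886, -0.7426), lambda* = (3.2809)


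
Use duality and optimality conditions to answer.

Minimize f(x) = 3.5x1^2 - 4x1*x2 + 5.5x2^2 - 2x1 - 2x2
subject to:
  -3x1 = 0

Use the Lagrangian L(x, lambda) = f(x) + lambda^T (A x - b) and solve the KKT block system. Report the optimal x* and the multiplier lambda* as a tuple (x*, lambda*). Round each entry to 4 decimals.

Form the Lagrangian:
  L(x, lambda) = (1/2) x^T Q x + c^T x + lambda^T (A x - b)
Stationarity (grad_x L = 0): Q x + c + A^T lambda = 0.
Primal feasibility: A x = b.

This gives the KKT block system:
  [ Q   A^T ] [ x     ]   [-c ]
  [ A    0  ] [ lambda ] = [ b ]

Solving the linear system:
  x*      = (0, 0.1818)
  lambda* = (-0.9091)
  f(x*)   = -0.1818

x* = (0, 0.1818), lambda* = (-0.9091)


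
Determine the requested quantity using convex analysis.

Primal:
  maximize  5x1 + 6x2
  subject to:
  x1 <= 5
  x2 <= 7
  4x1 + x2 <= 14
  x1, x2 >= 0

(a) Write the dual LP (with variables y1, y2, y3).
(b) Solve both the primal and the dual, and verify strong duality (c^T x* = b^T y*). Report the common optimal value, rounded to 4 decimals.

The standard primal-dual pair for 'max c^T x s.t. A x <= b, x >= 0' is:
  Dual:  min b^T y  s.t.  A^T y >= c,  y >= 0.

So the dual LP is:
  minimize  5y1 + 7y2 + 14y3
  subject to:
    y1 + 4y3 >= 5
    y2 + y3 >= 6
    y1, y2, y3 >= 0

Solving the primal: x* = (1.75, 7).
  primal value c^T x* = 50.75.
Solving the dual: y* = (0, 4.75, 1.25).
  dual value b^T y* = 50.75.
Strong duality: c^T x* = b^T y*. Confirmed.

50.75


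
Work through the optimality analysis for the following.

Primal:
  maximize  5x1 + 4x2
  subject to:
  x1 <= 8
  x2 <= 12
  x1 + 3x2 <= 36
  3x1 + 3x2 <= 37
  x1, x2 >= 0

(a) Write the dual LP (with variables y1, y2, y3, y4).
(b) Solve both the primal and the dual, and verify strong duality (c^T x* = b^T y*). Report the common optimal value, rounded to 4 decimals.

The standard primal-dual pair for 'max c^T x s.t. A x <= b, x >= 0' is:
  Dual:  min b^T y  s.t.  A^T y >= c,  y >= 0.

So the dual LP is:
  minimize  8y1 + 12y2 + 36y3 + 37y4
  subject to:
    y1 + y3 + 3y4 >= 5
    y2 + 3y3 + 3y4 >= 4
    y1, y2, y3, y4 >= 0

Solving the primal: x* = (8, 4.3333).
  primal value c^T x* = 57.3333.
Solving the dual: y* = (1, 0, 0, 1.3333).
  dual value b^T y* = 57.3333.
Strong duality: c^T x* = b^T y*. Confirmed.

57.3333


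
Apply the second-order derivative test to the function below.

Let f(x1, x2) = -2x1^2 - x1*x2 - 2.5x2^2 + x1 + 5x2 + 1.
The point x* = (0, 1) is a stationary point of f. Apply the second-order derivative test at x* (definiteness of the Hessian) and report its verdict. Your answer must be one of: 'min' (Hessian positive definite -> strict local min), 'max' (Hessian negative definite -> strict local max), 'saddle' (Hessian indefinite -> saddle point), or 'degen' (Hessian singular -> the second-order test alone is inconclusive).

Compute the Hessian H = grad^2 f:
  H = [[-4, -1], [-1, -5]]
Verify stationarity: grad f(x*) = H x* + g = (0, 0).
Eigenvalues of H: -5.618, -3.382.
Both eigenvalues < 0, so H is negative definite -> x* is a strict local max.

max


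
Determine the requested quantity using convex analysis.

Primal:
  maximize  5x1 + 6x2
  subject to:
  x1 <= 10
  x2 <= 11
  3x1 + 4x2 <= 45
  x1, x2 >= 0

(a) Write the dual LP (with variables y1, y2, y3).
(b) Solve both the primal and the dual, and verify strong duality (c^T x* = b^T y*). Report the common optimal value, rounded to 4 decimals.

The standard primal-dual pair for 'max c^T x s.t. A x <= b, x >= 0' is:
  Dual:  min b^T y  s.t.  A^T y >= c,  y >= 0.

So the dual LP is:
  minimize  10y1 + 11y2 + 45y3
  subject to:
    y1 + 3y3 >= 5
    y2 + 4y3 >= 6
    y1, y2, y3 >= 0

Solving the primal: x* = (10, 3.75).
  primal value c^T x* = 72.5.
Solving the dual: y* = (0.5, 0, 1.5).
  dual value b^T y* = 72.5.
Strong duality: c^T x* = b^T y*. Confirmed.

72.5


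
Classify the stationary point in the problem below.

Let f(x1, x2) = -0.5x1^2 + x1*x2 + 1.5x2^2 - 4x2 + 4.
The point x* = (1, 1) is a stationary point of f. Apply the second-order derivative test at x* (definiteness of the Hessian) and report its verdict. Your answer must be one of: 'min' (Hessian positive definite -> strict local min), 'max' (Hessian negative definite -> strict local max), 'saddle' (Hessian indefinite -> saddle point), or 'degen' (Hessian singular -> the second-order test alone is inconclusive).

Compute the Hessian H = grad^2 f:
  H = [[-1, 1], [1, 3]]
Verify stationarity: grad f(x*) = H x* + g = (0, 0).
Eigenvalues of H: -1.2361, 3.2361.
Eigenvalues have mixed signs, so H is indefinite -> x* is a saddle point.

saddle


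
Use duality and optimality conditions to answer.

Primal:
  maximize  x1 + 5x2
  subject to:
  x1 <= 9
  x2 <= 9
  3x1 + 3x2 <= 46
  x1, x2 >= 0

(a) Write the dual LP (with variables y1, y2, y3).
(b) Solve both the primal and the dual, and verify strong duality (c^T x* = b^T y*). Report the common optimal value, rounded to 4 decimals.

The standard primal-dual pair for 'max c^T x s.t. A x <= b, x >= 0' is:
  Dual:  min b^T y  s.t.  A^T y >= c,  y >= 0.

So the dual LP is:
  minimize  9y1 + 9y2 + 46y3
  subject to:
    y1 + 3y3 >= 1
    y2 + 3y3 >= 5
    y1, y2, y3 >= 0

Solving the primal: x* = (6.3333, 9).
  primal value c^T x* = 51.3333.
Solving the dual: y* = (0, 4, 0.3333).
  dual value b^T y* = 51.3333.
Strong duality: c^T x* = b^T y*. Confirmed.

51.3333


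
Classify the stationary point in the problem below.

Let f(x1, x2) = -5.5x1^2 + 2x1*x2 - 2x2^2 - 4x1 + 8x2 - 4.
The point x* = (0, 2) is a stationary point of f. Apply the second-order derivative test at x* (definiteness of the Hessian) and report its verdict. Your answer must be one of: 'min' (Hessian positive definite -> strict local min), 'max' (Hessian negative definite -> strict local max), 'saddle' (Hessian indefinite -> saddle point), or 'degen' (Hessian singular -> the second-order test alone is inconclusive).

Compute the Hessian H = grad^2 f:
  H = [[-11, 2], [2, -4]]
Verify stationarity: grad f(x*) = H x* + g = (0, 0).
Eigenvalues of H: -11.5311, -3.4689.
Both eigenvalues < 0, so H is negative definite -> x* is a strict local max.

max


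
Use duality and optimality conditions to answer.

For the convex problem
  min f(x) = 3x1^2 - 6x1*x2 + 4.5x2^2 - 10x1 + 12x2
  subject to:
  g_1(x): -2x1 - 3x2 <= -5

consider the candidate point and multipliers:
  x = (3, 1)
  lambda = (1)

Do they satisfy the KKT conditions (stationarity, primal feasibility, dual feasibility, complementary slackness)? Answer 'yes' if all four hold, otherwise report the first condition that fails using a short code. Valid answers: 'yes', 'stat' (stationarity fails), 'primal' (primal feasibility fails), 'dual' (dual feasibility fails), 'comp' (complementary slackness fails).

Gradient of f: grad f(x) = Q x + c = (2, 3)
Constraint values g_i(x) = a_i^T x - b_i:
  g_1((3, 1)) = -4
Stationarity residual: grad f(x) + sum_i lambda_i a_i = (0, 0)
  -> stationarity OK
Primal feasibility (all g_i <= 0): OK
Dual feasibility (all lambda_i >= 0): OK
Complementary slackness (lambda_i * g_i(x) = 0 for all i): FAILS

Verdict: the first failing condition is complementary_slackness -> comp.

comp


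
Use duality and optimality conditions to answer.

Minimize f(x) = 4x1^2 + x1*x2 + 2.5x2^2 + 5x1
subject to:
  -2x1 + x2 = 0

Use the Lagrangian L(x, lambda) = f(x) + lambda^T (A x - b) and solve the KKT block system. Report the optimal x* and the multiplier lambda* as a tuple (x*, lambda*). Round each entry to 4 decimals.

Form the Lagrangian:
  L(x, lambda) = (1/2) x^T Q x + c^T x + lambda^T (A x - b)
Stationarity (grad_x L = 0): Q x + c + A^T lambda = 0.
Primal feasibility: A x = b.

This gives the KKT block system:
  [ Q   A^T ] [ x     ]   [-c ]
  [ A    0  ] [ lambda ] = [ b ]

Solving the linear system:
  x*      = (-0.1562, -0.3125)
  lambda* = (1.7188)
  f(x*)   = -0.3906

x* = (-0.1562, -0.3125), lambda* = (1.7188)


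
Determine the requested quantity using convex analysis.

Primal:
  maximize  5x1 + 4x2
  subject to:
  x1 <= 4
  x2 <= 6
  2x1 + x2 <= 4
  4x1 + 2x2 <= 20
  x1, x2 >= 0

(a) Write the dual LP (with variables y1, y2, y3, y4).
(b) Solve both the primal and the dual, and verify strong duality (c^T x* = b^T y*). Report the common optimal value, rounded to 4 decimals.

The standard primal-dual pair for 'max c^T x s.t. A x <= b, x >= 0' is:
  Dual:  min b^T y  s.t.  A^T y >= c,  y >= 0.

So the dual LP is:
  minimize  4y1 + 6y2 + 4y3 + 20y4
  subject to:
    y1 + 2y3 + 4y4 >= 5
    y2 + y3 + 2y4 >= 4
    y1, y2, y3, y4 >= 0

Solving the primal: x* = (0, 4).
  primal value c^T x* = 16.
Solving the dual: y* = (0, 0, 4, 0).
  dual value b^T y* = 16.
Strong duality: c^T x* = b^T y*. Confirmed.

16


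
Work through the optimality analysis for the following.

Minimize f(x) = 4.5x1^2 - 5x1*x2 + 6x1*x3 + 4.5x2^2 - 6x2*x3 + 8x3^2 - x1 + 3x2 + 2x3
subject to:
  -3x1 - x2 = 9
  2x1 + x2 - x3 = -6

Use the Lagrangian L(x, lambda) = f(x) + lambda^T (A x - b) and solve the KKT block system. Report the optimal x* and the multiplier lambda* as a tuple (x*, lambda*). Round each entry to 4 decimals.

Form the Lagrangian:
  L(x, lambda) = (1/2) x^T Q x + c^T x + lambda^T (A x - b)
Stationarity (grad_x L = 0): Q x + c + A^T lambda = 0.
Primal feasibility: A x = b.

This gives the KKT block system:
  [ Q   A^T ] [ x     ]   [-c ]
  [ A    0  ] [ lambda ] = [ b ]

Solving the linear system:
  x*      = (-2.25, -2.25, -0.75)
  lambda* = (-11.5, -10)
  f(x*)   = 18.75

x* = (-2.25, -2.25, -0.75), lambda* = (-11.5, -10)


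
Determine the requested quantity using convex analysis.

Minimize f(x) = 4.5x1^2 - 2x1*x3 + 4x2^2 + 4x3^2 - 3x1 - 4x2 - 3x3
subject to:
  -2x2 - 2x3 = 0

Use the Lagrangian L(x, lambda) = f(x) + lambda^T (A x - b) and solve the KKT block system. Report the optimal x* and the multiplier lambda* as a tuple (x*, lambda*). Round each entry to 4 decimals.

Form the Lagrangian:
  L(x, lambda) = (1/2) x^T Q x + c^T x + lambda^T (A x - b)
Stationarity (grad_x L = 0): Q x + c + A^T lambda = 0.
Primal feasibility: A x = b.

This gives the KKT block system:
  [ Q   A^T ] [ x     ]   [-c ]
  [ A    0  ] [ lambda ] = [ b ]

Solving the linear system:
  x*      = (0.3286, 0.0214, -0.0214)
  lambda* = (-1.9143)
  f(x*)   = -0.5036

x* = (0.3286, 0.0214, -0.0214), lambda* = (-1.9143)


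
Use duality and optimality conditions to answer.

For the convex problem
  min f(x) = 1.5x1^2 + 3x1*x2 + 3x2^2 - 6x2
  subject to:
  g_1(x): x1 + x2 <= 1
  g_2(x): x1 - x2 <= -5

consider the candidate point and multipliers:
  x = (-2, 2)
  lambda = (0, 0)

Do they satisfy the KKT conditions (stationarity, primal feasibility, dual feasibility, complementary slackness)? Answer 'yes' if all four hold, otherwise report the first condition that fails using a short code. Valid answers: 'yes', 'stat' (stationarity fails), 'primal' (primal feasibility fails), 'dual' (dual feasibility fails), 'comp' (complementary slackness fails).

Gradient of f: grad f(x) = Q x + c = (0, 0)
Constraint values g_i(x) = a_i^T x - b_i:
  g_1((-2, 2)) = -1
  g_2((-2, 2)) = 1
Stationarity residual: grad f(x) + sum_i lambda_i a_i = (0, 0)
  -> stationarity OK
Primal feasibility (all g_i <= 0): FAILS
Dual feasibility (all lambda_i >= 0): OK
Complementary slackness (lambda_i * g_i(x) = 0 for all i): OK

Verdict: the first failing condition is primal_feasibility -> primal.

primal


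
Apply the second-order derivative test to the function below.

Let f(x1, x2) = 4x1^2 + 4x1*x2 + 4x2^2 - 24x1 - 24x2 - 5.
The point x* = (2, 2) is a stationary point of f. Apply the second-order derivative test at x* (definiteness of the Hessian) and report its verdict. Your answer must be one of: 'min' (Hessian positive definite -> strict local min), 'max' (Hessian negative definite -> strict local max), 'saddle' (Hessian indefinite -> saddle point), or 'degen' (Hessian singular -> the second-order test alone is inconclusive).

Compute the Hessian H = grad^2 f:
  H = [[8, 4], [4, 8]]
Verify stationarity: grad f(x*) = H x* + g = (0, 0).
Eigenvalues of H: 4, 12.
Both eigenvalues > 0, so H is positive definite -> x* is a strict local min.

min


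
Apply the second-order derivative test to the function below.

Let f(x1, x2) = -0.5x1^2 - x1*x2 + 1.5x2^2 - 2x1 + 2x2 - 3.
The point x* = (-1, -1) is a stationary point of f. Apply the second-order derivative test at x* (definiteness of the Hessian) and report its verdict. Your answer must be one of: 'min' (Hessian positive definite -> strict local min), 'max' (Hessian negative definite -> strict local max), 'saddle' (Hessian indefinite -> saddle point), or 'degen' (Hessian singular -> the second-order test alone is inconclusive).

Compute the Hessian H = grad^2 f:
  H = [[-1, -1], [-1, 3]]
Verify stationarity: grad f(x*) = H x* + g = (0, 0).
Eigenvalues of H: -1.2361, 3.2361.
Eigenvalues have mixed signs, so H is indefinite -> x* is a saddle point.

saddle


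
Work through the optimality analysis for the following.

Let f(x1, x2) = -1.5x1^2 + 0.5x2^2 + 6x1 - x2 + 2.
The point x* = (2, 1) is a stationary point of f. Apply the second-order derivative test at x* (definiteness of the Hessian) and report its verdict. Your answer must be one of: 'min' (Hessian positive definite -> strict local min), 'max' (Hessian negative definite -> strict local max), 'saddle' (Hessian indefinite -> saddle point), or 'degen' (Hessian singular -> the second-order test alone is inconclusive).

Compute the Hessian H = grad^2 f:
  H = [[-3, 0], [0, 1]]
Verify stationarity: grad f(x*) = H x* + g = (0, 0).
Eigenvalues of H: -3, 1.
Eigenvalues have mixed signs, so H is indefinite -> x* is a saddle point.

saddle


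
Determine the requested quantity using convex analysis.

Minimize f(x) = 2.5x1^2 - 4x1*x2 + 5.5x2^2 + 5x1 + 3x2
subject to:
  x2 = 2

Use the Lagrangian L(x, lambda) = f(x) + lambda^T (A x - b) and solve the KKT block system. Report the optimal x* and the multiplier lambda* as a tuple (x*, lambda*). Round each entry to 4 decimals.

Form the Lagrangian:
  L(x, lambda) = (1/2) x^T Q x + c^T x + lambda^T (A x - b)
Stationarity (grad_x L = 0): Q x + c + A^T lambda = 0.
Primal feasibility: A x = b.

This gives the KKT block system:
  [ Q   A^T ] [ x     ]   [-c ]
  [ A    0  ] [ lambda ] = [ b ]

Solving the linear system:
  x*      = (0.6, 2)
  lambda* = (-22.6)
  f(x*)   = 27.1

x* = (0.6, 2), lambda* = (-22.6)
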